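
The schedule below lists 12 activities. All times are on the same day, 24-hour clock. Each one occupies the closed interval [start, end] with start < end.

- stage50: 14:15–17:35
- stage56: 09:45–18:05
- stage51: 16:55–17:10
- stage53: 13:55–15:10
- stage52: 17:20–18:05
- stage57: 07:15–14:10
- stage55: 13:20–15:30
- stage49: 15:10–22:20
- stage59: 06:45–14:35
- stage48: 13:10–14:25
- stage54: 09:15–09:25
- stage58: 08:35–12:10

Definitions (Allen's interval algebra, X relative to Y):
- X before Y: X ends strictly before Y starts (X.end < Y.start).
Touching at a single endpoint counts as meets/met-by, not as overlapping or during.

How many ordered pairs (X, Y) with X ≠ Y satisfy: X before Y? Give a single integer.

30

Checking all 132 ordered pairs for relation 'before'; matching pairs in alphabetical order:
(stage48, stage49): stage48 before stage49 ✓
(stage48, stage51): stage48 before stage51 ✓
(stage48, stage52): stage48 before stage52 ✓
(stage51, stage52): stage51 before stage52 ✓
(stage53, stage51): stage53 before stage51 ✓
(stage53, stage52): stage53 before stage52 ✓
(stage54, stage48): stage54 before stage48 ✓
(stage54, stage49): stage54 before stage49 ✓
(stage54, stage50): stage54 before stage50 ✓
(stage54, stage51): stage54 before stage51 ✓
(stage54, stage52): stage54 before stage52 ✓
(stage54, stage53): stage54 before stage53 ✓
(stage54, stage55): stage54 before stage55 ✓
(stage54, stage56): stage54 before stage56 ✓
(stage55, stage51): stage55 before stage51 ✓
(stage55, stage52): stage55 before stage52 ✓
(stage57, stage49): stage57 before stage49 ✓
(stage57, stage50): stage57 before stage50 ✓
(stage57, stage51): stage57 before stage51 ✓
(stage57, stage52): stage57 before stage52 ✓
(stage58, stage48): stage58 before stage48 ✓
(stage58, stage49): stage58 before stage49 ✓
(stage58, stage50): stage58 before stage50 ✓
(stage58, stage51): stage58 before stage51 ✓
... plus 6 further pairs not listed.
Count: 30.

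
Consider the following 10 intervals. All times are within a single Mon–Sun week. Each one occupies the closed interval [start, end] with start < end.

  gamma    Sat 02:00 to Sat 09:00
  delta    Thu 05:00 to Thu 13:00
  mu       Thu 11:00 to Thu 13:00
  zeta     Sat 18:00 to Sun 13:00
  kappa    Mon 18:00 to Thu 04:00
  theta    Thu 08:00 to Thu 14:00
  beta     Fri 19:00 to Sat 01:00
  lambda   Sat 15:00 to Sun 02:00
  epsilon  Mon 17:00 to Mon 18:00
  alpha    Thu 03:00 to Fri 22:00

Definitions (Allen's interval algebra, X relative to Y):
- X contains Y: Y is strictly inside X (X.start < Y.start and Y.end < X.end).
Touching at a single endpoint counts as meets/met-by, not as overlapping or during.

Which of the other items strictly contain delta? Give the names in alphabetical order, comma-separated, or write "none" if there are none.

alpha

Target delta = [Thu 05:00, Thu 13:00].
alpha [Thu 03:00, Fri 22:00] → contains → yes.
beta [Fri 19:00, Sat 01:00] → after → no.
epsilon [Mon 17:00, Mon 18:00] → before → no.
gamma [Sat 02:00, Sat 09:00] → after → no.
kappa [Mon 18:00, Thu 04:00] → before → no.
lambda [Sat 15:00, Sun 02:00] → after → no.
mu [Thu 11:00, Thu 13:00] → finishes → no.
theta [Thu 08:00, Thu 14:00] → overlapped-by → no.
zeta [Sat 18:00, Sun 13:00] → after → no.
Result: alpha.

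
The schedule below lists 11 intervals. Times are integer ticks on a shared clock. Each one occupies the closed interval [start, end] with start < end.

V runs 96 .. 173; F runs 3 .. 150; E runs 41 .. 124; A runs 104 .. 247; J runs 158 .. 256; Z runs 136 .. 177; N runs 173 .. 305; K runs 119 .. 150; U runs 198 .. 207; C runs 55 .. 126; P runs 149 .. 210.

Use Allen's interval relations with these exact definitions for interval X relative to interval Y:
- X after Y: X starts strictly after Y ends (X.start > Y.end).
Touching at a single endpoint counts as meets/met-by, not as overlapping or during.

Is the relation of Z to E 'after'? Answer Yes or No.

Yes

Z = [136, 177], E = [41, 124].
Actual relation of Z to E: after.
Asked whether 'after' holds → Yes.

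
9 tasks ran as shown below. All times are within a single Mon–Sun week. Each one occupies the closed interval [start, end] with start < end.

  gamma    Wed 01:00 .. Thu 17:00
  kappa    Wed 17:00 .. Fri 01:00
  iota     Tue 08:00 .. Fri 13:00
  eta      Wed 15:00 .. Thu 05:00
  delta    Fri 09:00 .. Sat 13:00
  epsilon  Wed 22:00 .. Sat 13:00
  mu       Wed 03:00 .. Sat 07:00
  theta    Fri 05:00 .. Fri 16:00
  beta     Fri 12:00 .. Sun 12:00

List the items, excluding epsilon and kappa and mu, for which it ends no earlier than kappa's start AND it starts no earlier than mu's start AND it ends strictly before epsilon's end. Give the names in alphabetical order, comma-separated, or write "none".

Conditions: its end is no earlier than kappa's start (X.end >= Wed 17:00) AND its start is no earlier than mu's start (X.start >= Wed 03:00) AND its end is strictly before epsilon's end (X.end < Sat 13:00).
beta: end Sun 12:00 >= Wed 17:00? ✓; start Fri 12:00 >= Wed 03:00? ✓; end Sun 12:00 < Sat 13:00? ✗ → no.
delta: end Sat 13:00 >= Wed 17:00? ✓; start Fri 09:00 >= Wed 03:00? ✓; end Sat 13:00 < Sat 13:00? ✗ → no.
eta: end Thu 05:00 >= Wed 17:00? ✓; start Wed 15:00 >= Wed 03:00? ✓; end Thu 05:00 < Sat 13:00? ✓ → yes.
gamma: end Thu 17:00 >= Wed 17:00? ✓; start Wed 01:00 >= Wed 03:00? ✗; end Thu 17:00 < Sat 13:00? ✓ → no.
iota: end Fri 13:00 >= Wed 17:00? ✓; start Tue 08:00 >= Wed 03:00? ✗; end Fri 13:00 < Sat 13:00? ✓ → no.
theta: end Fri 16:00 >= Wed 17:00? ✓; start Fri 05:00 >= Wed 03:00? ✓; end Fri 16:00 < Sat 13:00? ✓ → yes.
Result: eta, theta.

eta, theta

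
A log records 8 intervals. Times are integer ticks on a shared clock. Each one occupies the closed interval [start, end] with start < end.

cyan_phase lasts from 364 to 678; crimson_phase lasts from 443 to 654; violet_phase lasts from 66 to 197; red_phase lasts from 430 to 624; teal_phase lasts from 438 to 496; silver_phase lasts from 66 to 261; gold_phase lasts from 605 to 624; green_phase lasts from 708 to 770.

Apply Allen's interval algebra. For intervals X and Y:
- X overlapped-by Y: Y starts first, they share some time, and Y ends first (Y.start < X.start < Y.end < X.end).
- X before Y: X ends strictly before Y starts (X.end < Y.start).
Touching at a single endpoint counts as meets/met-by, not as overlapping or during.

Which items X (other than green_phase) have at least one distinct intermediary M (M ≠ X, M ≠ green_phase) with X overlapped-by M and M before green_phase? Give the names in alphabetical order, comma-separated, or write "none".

Target green_phase = [708, 770].
Intermediaries M with M before green_phase: crimson_phase, cyan_phase, gold_phase, red_phase, silver_phase, teal_phase, violet_phase.
Via crimson_phase — items with X overlapped-by crimson_phase: none.
Via cyan_phase — items with X overlapped-by cyan_phase: none.
Via gold_phase — items with X overlapped-by gold_phase: none.
Via red_phase — items with X overlapped-by red_phase: crimson_phase.
Via silver_phase — items with X overlapped-by silver_phase: none.
Via teal_phase — items with X overlapped-by teal_phase: crimson_phase.
Via violet_phase — items with X overlapped-by violet_phase: none.
Union: crimson_phase.

crimson_phase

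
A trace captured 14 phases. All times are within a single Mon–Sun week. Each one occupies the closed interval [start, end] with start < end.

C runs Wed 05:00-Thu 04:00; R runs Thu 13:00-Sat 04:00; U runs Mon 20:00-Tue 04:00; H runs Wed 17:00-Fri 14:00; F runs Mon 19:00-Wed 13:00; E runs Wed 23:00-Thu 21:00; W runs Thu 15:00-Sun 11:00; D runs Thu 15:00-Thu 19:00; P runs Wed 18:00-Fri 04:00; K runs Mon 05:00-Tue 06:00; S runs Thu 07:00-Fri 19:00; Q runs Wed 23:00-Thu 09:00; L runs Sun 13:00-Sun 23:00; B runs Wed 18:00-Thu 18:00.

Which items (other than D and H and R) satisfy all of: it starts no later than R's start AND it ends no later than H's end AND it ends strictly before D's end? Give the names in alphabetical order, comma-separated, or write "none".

B, C, F, K, Q, U

Conditions: its start is no later than R's start (X.start <= Thu 13:00) AND its end is no later than H's end (X.end <= Fri 14:00) AND its end is strictly before D's end (X.end < Thu 19:00).
B: start Wed 18:00 <= Thu 13:00? ✓; end Thu 18:00 <= Fri 14:00? ✓; end Thu 18:00 < Thu 19:00? ✓ → yes.
C: start Wed 05:00 <= Thu 13:00? ✓; end Thu 04:00 <= Fri 14:00? ✓; end Thu 04:00 < Thu 19:00? ✓ → yes.
E: start Wed 23:00 <= Thu 13:00? ✓; end Thu 21:00 <= Fri 14:00? ✓; end Thu 21:00 < Thu 19:00? ✗ → no.
F: start Mon 19:00 <= Thu 13:00? ✓; end Wed 13:00 <= Fri 14:00? ✓; end Wed 13:00 < Thu 19:00? ✓ → yes.
K: start Mon 05:00 <= Thu 13:00? ✓; end Tue 06:00 <= Fri 14:00? ✓; end Tue 06:00 < Thu 19:00? ✓ → yes.
L: start Sun 13:00 <= Thu 13:00? ✗; end Sun 23:00 <= Fri 14:00? ✗; end Sun 23:00 < Thu 19:00? ✗ → no.
P: start Wed 18:00 <= Thu 13:00? ✓; end Fri 04:00 <= Fri 14:00? ✓; end Fri 04:00 < Thu 19:00? ✗ → no.
Q: start Wed 23:00 <= Thu 13:00? ✓; end Thu 09:00 <= Fri 14:00? ✓; end Thu 09:00 < Thu 19:00? ✓ → yes.
S: start Thu 07:00 <= Thu 13:00? ✓; end Fri 19:00 <= Fri 14:00? ✗; end Fri 19:00 < Thu 19:00? ✗ → no.
U: start Mon 20:00 <= Thu 13:00? ✓; end Tue 04:00 <= Fri 14:00? ✓; end Tue 04:00 < Thu 19:00? ✓ → yes.
W: start Thu 15:00 <= Thu 13:00? ✗; end Sun 11:00 <= Fri 14:00? ✗; end Sun 11:00 < Thu 19:00? ✗ → no.
Result: B, C, F, K, Q, U.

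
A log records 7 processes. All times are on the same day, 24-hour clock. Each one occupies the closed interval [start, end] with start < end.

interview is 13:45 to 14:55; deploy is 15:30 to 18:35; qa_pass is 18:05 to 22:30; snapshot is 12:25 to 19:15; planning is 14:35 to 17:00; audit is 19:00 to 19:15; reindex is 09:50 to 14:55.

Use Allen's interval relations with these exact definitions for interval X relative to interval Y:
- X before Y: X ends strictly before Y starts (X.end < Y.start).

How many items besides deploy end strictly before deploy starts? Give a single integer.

Target deploy = [15:30, 18:35].
audit [19:00, 19:15] → after → no.
interview [13:45, 14:55] → before → counts.
planning [14:35, 17:00] → overlaps → no.
qa_pass [18:05, 22:30] → overlapped-by → no.
reindex [09:50, 14:55] → before → counts.
snapshot [12:25, 19:15] → contains → no.
Total: 2.

2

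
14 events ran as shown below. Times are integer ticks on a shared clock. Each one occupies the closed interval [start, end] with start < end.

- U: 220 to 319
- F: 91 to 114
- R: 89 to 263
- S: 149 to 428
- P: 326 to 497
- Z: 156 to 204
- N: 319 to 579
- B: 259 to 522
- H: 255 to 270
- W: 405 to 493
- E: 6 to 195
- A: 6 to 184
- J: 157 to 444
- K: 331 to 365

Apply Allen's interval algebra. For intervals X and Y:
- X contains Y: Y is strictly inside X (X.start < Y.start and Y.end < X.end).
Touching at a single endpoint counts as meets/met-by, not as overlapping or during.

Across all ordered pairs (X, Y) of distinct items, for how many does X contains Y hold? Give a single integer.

20

Checking all 182 ordered pairs for relation 'contains'; matching pairs in alphabetical order:
(A, F): A contains F ✓
(B, K): B contains K ✓
(B, P): B contains P ✓
(B, W): B contains W ✓
(E, F): E contains F ✓
(J, H): J contains H ✓
(J, K): J contains K ✓
(J, U): J contains U ✓
(N, K): N contains K ✓
(N, P): N contains P ✓
(N, W): N contains W ✓
(P, K): P contains K ✓
(P, W): P contains W ✓
(R, F): R contains F ✓
(R, Z): R contains Z ✓
(S, H): S contains H ✓
(S, K): S contains K ✓
(S, U): S contains U ✓
(S, Z): S contains Z ✓
(U, H): U contains H ✓
Count: 20.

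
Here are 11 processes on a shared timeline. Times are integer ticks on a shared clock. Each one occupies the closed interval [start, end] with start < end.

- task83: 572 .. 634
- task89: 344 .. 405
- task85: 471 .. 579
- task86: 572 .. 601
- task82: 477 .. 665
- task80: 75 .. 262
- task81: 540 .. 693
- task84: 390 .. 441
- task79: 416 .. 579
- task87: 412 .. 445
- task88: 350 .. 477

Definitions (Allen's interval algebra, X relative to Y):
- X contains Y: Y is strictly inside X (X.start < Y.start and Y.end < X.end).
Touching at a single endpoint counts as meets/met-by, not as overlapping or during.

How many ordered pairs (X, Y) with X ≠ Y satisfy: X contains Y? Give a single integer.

6

Checking all 110 ordered pairs for relation 'contains'; matching pairs in alphabetical order:
(task81, task83): task81 contains task83 ✓
(task81, task86): task81 contains task86 ✓
(task82, task83): task82 contains task83 ✓
(task82, task86): task82 contains task86 ✓
(task88, task84): task88 contains task84 ✓
(task88, task87): task88 contains task87 ✓
Count: 6.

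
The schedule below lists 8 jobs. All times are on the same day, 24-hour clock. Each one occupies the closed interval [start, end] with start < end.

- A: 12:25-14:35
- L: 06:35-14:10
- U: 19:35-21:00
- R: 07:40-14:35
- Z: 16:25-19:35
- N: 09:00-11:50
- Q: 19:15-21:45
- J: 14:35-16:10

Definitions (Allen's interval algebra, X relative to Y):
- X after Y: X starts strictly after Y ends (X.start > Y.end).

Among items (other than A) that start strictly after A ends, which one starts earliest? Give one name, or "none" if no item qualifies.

Z

Target A = [12:25, 14:35].
J [14:35, 16:10] → met-by → excluded.
L [06:35, 14:10] → overlaps → excluded.
N [09:00, 11:50] → before → excluded.
Q [19:15, 21:45] → after → candidate.
R [07:40, 14:35] → finished-by → excluded.
U [19:35, 21:00] → after → candidate.
Z [16:25, 19:35] → after → candidate.
Among candidates, earliest start is 16:25 → Z.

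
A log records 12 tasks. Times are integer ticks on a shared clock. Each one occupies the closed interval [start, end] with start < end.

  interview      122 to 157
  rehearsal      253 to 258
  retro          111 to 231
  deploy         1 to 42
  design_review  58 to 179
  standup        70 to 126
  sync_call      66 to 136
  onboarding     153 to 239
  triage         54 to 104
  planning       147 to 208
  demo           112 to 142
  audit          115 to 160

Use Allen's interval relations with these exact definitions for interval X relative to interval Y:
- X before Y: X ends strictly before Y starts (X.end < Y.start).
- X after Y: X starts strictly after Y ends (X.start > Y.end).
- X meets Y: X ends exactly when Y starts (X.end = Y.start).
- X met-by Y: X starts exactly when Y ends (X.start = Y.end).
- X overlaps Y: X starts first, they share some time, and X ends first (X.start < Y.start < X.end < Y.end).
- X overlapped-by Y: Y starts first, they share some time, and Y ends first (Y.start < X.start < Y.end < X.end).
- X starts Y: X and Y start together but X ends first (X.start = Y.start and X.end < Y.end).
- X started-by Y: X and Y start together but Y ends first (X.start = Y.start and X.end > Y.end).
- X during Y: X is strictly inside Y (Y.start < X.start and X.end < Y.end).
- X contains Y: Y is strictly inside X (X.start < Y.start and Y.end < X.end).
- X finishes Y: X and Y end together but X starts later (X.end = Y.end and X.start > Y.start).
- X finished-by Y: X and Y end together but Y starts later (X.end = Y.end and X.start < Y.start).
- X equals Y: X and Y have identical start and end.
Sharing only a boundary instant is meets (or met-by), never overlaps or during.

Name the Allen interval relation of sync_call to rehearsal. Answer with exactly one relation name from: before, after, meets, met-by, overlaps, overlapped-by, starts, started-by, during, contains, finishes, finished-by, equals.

before

sync_call = [66, 136]; rehearsal = [253, 258].
Compare endpoints: sync_call.start < rehearsal.start, sync_call.start < rehearsal.end, sync_call.end < rehearsal.start, sync_call.end < rehearsal.end.
That pattern is 'before'.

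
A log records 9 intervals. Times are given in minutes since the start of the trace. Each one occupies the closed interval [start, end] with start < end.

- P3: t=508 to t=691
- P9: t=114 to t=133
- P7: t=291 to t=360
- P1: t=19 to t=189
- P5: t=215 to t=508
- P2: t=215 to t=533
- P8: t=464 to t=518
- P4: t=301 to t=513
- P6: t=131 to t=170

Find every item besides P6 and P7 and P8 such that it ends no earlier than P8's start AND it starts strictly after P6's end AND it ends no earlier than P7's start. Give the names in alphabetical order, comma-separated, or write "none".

P2, P3, P4, P5

Conditions: its end is no earlier than P8's start (X.end >= t=464) AND its start is strictly after P6's end (X.start > t=170) AND its end is no earlier than P7's start (X.end >= t=291).
P1: end t=189 >= t=464? ✗; start t=19 > t=170? ✗; end t=189 >= t=291? ✗ → no.
P2: end t=533 >= t=464? ✓; start t=215 > t=170? ✓; end t=533 >= t=291? ✓ → yes.
P3: end t=691 >= t=464? ✓; start t=508 > t=170? ✓; end t=691 >= t=291? ✓ → yes.
P4: end t=513 >= t=464? ✓; start t=301 > t=170? ✓; end t=513 >= t=291? ✓ → yes.
P5: end t=508 >= t=464? ✓; start t=215 > t=170? ✓; end t=508 >= t=291? ✓ → yes.
P9: end t=133 >= t=464? ✗; start t=114 > t=170? ✗; end t=133 >= t=291? ✗ → no.
Result: P2, P3, P4, P5.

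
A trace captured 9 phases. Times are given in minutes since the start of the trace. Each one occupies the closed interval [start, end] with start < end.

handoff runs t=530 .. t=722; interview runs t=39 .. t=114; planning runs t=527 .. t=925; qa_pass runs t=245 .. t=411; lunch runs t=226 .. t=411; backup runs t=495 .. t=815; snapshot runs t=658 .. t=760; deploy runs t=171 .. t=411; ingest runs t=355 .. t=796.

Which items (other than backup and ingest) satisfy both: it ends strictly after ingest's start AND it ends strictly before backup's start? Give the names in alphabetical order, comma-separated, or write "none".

deploy, lunch, qa_pass

Conditions: its end is strictly after ingest's start (X.end > t=355) AND its end is strictly before backup's start (X.end < t=495).
deploy: end t=411 > t=355? ✓; end t=411 < t=495? ✓ → yes.
handoff: end t=722 > t=355? ✓; end t=722 < t=495? ✗ → no.
interview: end t=114 > t=355? ✗; end t=114 < t=495? ✓ → no.
lunch: end t=411 > t=355? ✓; end t=411 < t=495? ✓ → yes.
planning: end t=925 > t=355? ✓; end t=925 < t=495? ✗ → no.
qa_pass: end t=411 > t=355? ✓; end t=411 < t=495? ✓ → yes.
snapshot: end t=760 > t=355? ✓; end t=760 < t=495? ✗ → no.
Result: deploy, lunch, qa_pass.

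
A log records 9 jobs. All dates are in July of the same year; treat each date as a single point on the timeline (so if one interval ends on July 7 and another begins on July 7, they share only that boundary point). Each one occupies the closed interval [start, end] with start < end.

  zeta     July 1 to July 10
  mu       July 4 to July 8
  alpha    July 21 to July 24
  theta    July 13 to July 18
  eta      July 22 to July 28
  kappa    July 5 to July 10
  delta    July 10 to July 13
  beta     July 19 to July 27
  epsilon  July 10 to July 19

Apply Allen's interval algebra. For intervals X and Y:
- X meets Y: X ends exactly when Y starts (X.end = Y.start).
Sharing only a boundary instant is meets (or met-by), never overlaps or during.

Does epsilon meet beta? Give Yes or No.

epsilon = [July 10, July 19], beta = [July 19, July 27].
Actual relation of epsilon to beta: meets.
Asked whether 'meets' holds → Yes.

Yes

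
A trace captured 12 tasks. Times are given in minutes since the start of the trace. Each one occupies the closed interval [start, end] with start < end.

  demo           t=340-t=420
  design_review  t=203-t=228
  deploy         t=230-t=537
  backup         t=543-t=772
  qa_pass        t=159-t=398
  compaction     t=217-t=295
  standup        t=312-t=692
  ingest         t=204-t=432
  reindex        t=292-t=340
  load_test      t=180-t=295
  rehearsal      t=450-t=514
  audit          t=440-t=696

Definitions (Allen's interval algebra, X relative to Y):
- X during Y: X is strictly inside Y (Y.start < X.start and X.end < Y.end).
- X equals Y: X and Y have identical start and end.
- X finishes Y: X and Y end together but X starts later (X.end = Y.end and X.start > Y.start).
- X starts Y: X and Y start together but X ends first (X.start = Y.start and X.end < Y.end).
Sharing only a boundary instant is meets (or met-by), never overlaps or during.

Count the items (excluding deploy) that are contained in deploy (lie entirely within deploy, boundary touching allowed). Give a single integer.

3

Target deploy = [t=230, t=537].
audit [t=440, t=696] → overlapped-by → no.
backup [t=543, t=772] → after → no.
compaction [t=217, t=295] → overlaps → no.
demo [t=340, t=420] → during → counts.
design_review [t=203, t=228] → before → no.
ingest [t=204, t=432] → overlaps → no.
load_test [t=180, t=295] → overlaps → no.
qa_pass [t=159, t=398] → overlaps → no.
rehearsal [t=450, t=514] → during → counts.
reindex [t=292, t=340] → during → counts.
standup [t=312, t=692] → overlapped-by → no.
Total: 3.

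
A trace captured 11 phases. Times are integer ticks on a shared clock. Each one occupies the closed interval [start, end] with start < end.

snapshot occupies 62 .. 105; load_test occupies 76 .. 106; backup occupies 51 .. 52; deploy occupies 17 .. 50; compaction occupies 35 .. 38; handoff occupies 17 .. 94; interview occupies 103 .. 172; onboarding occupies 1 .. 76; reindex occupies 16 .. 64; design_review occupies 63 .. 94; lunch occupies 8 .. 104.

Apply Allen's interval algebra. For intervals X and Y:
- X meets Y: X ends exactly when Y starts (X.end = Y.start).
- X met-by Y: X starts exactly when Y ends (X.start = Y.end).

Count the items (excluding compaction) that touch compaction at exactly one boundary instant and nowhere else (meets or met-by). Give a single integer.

Target compaction = [35, 38].
backup [51, 52] → after → no.
deploy [17, 50] → contains → no.
design_review [63, 94] → after → no.
handoff [17, 94] → contains → no.
interview [103, 172] → after → no.
load_test [76, 106] → after → no.
lunch [8, 104] → contains → no.
onboarding [1, 76] → contains → no.
reindex [16, 64] → contains → no.
snapshot [62, 105] → after → no.
Total: 0.

0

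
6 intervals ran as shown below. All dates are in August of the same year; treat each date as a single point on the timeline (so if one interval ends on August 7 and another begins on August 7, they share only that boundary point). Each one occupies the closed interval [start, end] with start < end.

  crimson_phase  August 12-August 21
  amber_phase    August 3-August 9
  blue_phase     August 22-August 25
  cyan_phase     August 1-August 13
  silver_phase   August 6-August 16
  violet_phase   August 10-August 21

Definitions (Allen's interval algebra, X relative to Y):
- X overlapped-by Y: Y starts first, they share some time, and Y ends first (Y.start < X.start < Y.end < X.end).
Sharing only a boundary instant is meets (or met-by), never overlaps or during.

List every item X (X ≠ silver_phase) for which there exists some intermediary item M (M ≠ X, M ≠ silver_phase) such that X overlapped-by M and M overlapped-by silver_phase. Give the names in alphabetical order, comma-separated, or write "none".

Target silver_phase = [August 6, August 16].
Intermediaries M with M overlapped-by silver_phase: crimson_phase, violet_phase.
Via crimson_phase — items with X overlapped-by crimson_phase: none.
Via violet_phase — items with X overlapped-by violet_phase: none.
Union: none.

none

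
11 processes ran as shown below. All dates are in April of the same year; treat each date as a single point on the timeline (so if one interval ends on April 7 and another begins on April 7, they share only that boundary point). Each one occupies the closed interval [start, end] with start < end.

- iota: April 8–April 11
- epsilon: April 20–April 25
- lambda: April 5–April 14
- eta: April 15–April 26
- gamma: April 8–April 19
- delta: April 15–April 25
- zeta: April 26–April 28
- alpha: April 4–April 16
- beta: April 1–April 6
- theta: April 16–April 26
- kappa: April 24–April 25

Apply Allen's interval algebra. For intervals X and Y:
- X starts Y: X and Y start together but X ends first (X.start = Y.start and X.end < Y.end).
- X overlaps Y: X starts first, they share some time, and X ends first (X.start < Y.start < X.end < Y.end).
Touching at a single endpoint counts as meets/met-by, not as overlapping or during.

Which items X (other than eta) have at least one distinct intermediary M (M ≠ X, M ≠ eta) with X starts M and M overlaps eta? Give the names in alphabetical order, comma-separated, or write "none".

Target eta = [April 15, April 26].
Intermediaries M with M overlaps eta: alpha, gamma.
Via alpha — items with X starts alpha: none.
Via gamma — items with X starts gamma: iota.
Union: iota.

iota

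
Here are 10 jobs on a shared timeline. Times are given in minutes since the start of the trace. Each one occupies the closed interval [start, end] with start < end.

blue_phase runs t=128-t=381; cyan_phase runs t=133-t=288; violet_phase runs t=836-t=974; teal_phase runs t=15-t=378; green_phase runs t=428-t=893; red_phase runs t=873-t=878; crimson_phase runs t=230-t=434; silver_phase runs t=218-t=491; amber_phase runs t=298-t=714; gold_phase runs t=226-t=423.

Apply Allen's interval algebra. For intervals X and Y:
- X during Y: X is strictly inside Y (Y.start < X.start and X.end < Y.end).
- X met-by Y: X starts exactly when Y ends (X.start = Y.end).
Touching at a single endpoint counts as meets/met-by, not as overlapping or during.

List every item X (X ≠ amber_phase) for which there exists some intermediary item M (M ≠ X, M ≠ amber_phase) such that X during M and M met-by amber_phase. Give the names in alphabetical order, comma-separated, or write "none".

Target amber_phase = [t=298, t=714].
Intermediaries M with M met-by amber_phase: none.
Union: none.

none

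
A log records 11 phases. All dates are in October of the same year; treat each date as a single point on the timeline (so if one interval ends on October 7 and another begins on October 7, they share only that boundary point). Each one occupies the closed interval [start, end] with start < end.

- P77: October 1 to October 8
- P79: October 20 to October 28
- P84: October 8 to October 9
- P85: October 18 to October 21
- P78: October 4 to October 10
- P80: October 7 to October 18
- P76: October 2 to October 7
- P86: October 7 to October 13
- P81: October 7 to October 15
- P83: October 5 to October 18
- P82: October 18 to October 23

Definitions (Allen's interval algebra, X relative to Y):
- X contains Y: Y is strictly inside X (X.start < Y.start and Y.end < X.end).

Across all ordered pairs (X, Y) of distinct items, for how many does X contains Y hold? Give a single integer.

Checking all 110 ordered pairs for relation 'contains'; matching pairs in alphabetical order:
(P77, P76): P77 contains P76 ✓
(P78, P84): P78 contains P84 ✓
(P80, P84): P80 contains P84 ✓
(P81, P84): P81 contains P84 ✓
(P83, P81): P83 contains P81 ✓
(P83, P84): P83 contains P84 ✓
(P83, P86): P83 contains P86 ✓
(P86, P84): P86 contains P84 ✓
Count: 8.

8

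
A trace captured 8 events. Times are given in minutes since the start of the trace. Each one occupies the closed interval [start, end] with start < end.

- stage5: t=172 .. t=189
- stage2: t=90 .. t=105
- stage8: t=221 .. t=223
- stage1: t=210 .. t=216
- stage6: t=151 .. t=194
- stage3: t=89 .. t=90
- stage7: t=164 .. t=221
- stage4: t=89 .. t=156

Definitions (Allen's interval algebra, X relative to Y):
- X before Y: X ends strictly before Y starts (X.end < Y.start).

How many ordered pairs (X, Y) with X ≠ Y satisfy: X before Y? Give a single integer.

Checking all 56 ordered pairs for relation 'before'; matching pairs in alphabetical order:
(stage1, stage8): stage1 before stage8 ✓
(stage2, stage1): stage2 before stage1 ✓
(stage2, stage5): stage2 before stage5 ✓
(stage2, stage6): stage2 before stage6 ✓
(stage2, stage7): stage2 before stage7 ✓
(stage2, stage8): stage2 before stage8 ✓
(stage3, stage1): stage3 before stage1 ✓
(stage3, stage5): stage3 before stage5 ✓
(stage3, stage6): stage3 before stage6 ✓
(stage3, stage7): stage3 before stage7 ✓
(stage3, stage8): stage3 before stage8 ✓
(stage4, stage1): stage4 before stage1 ✓
(stage4, stage5): stage4 before stage5 ✓
(stage4, stage7): stage4 before stage7 ✓
(stage4, stage8): stage4 before stage8 ✓
(stage5, stage1): stage5 before stage1 ✓
(stage5, stage8): stage5 before stage8 ✓
(stage6, stage1): stage6 before stage1 ✓
(stage6, stage8): stage6 before stage8 ✓
Count: 19.

19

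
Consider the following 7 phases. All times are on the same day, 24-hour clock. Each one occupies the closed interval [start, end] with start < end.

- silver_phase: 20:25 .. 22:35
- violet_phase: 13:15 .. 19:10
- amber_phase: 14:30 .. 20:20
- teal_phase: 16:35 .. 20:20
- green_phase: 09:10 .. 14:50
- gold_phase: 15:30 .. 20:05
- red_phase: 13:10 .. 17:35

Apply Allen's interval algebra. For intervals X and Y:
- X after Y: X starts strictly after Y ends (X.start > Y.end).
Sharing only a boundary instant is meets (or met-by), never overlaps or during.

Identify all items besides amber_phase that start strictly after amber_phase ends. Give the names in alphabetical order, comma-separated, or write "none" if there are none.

Target amber_phase = [14:30, 20:20].
gold_phase [15:30, 20:05] → during → no.
green_phase [09:10, 14:50] → overlaps → no.
red_phase [13:10, 17:35] → overlaps → no.
silver_phase [20:25, 22:35] → after → yes.
teal_phase [16:35, 20:20] → finishes → no.
violet_phase [13:15, 19:10] → overlaps → no.
Result: silver_phase.

silver_phase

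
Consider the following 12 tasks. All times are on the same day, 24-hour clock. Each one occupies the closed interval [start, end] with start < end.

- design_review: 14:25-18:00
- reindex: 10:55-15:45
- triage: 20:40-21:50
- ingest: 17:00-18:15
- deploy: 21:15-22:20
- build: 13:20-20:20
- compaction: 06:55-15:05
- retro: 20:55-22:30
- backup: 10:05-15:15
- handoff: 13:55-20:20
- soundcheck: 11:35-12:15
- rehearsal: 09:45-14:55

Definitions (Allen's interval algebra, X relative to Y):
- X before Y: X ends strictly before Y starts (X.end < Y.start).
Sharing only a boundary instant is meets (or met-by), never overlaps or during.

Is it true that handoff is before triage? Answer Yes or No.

handoff = [13:55, 20:20], triage = [20:40, 21:50].
Actual relation of handoff to triage: before.
Asked whether 'before' holds → Yes.

Yes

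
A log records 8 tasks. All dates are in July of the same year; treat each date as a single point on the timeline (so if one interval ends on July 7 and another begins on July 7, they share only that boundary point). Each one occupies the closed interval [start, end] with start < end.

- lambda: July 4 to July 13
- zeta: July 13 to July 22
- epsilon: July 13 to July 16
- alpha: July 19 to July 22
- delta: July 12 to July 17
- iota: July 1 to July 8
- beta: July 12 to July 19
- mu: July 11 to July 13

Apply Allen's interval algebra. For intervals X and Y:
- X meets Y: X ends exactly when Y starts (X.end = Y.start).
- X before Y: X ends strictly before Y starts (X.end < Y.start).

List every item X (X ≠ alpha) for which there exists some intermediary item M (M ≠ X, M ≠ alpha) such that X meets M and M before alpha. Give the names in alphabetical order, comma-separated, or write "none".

lambda, mu

Target alpha = [July 19, July 22].
Intermediaries M with M before alpha: delta, epsilon, iota, lambda, mu.
Via delta — items with X meets delta: none.
Via epsilon — items with X meets epsilon: lambda, mu.
Via iota — items with X meets iota: none.
Via lambda — items with X meets lambda: none.
Via mu — items with X meets mu: none.
Union: lambda, mu.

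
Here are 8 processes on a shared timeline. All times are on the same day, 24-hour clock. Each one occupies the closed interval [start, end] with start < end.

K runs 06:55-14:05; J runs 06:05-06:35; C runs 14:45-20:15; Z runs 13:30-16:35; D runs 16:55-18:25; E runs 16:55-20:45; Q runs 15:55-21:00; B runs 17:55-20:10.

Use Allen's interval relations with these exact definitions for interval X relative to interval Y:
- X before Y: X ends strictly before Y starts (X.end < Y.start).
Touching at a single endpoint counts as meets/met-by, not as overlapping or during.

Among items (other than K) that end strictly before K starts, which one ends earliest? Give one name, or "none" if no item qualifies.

J

Target K = [06:55, 14:05].
B [17:55, 20:10] → after → excluded.
C [14:45, 20:15] → after → excluded.
D [16:55, 18:25] → after → excluded.
E [16:55, 20:45] → after → excluded.
J [06:05, 06:35] → before → candidate.
Q [15:55, 21:00] → after → excluded.
Z [13:30, 16:35] → overlapped-by → excluded.
Among candidates, earliest end is 06:35 → J.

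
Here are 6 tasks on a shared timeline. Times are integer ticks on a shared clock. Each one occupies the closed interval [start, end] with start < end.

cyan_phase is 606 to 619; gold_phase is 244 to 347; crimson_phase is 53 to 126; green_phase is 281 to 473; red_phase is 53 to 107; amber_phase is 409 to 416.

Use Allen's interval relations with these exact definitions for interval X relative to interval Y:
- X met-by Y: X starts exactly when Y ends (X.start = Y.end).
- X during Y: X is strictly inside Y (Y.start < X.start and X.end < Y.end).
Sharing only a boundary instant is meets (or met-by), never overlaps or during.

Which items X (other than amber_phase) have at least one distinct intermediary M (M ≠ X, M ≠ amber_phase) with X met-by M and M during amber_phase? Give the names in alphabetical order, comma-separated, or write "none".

Target amber_phase = [409, 416].
Intermediaries M with M during amber_phase: none.
Union: none.

none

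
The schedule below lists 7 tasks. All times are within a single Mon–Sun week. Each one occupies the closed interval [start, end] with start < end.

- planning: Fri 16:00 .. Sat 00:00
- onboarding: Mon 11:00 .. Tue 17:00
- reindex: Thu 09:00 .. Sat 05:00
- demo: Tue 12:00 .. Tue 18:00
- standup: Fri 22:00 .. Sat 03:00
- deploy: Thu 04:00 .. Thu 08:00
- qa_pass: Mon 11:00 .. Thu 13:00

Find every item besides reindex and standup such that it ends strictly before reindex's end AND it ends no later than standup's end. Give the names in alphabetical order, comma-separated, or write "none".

demo, deploy, onboarding, planning, qa_pass

Conditions: its end is strictly before reindex's end (X.end < Sat 05:00) AND its end is no later than standup's end (X.end <= Sat 03:00).
demo: end Tue 18:00 < Sat 05:00? ✓; end Tue 18:00 <= Sat 03:00? ✓ → yes.
deploy: end Thu 08:00 < Sat 05:00? ✓; end Thu 08:00 <= Sat 03:00? ✓ → yes.
onboarding: end Tue 17:00 < Sat 05:00? ✓; end Tue 17:00 <= Sat 03:00? ✓ → yes.
planning: end Sat 00:00 < Sat 05:00? ✓; end Sat 00:00 <= Sat 03:00? ✓ → yes.
qa_pass: end Thu 13:00 < Sat 05:00? ✓; end Thu 13:00 <= Sat 03:00? ✓ → yes.
Result: demo, deploy, onboarding, planning, qa_pass.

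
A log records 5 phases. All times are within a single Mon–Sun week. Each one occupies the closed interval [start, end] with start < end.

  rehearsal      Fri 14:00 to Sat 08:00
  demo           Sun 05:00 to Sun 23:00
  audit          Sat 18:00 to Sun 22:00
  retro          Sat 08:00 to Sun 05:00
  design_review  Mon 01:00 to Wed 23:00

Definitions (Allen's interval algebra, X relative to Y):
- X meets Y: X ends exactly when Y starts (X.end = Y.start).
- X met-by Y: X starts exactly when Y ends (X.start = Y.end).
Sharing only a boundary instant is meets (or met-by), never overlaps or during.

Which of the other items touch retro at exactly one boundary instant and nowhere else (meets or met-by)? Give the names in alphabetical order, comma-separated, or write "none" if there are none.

Target retro = [Sat 08:00, Sun 05:00].
audit [Sat 18:00, Sun 22:00] → overlapped-by → no.
demo [Sun 05:00, Sun 23:00] → met-by → yes.
design_review [Mon 01:00, Wed 23:00] → before → no.
rehearsal [Fri 14:00, Sat 08:00] → meets → yes.
Result: demo, rehearsal.

demo, rehearsal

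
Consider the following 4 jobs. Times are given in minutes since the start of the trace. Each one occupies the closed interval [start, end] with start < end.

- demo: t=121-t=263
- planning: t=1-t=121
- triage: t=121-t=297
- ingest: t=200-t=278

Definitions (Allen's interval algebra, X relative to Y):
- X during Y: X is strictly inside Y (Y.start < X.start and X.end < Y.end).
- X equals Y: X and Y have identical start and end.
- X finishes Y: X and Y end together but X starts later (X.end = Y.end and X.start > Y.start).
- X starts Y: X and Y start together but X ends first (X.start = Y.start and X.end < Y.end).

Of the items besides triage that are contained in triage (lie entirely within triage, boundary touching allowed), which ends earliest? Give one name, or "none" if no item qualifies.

demo

Target triage = [t=121, t=297].
demo [t=121, t=263] → starts → candidate.
ingest [t=200, t=278] → during → candidate.
planning [t=1, t=121] → meets → excluded.
Among candidates, earliest end is t=263 → demo.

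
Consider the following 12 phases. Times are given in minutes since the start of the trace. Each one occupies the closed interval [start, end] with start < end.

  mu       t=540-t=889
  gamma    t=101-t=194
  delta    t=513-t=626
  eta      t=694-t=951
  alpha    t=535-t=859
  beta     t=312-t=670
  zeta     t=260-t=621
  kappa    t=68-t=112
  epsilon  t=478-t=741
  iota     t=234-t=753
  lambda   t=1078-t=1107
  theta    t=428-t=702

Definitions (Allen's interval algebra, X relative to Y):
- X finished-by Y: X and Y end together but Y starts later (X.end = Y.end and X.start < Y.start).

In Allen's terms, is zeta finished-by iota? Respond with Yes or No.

No

zeta = [t=260, t=621], iota = [t=234, t=753].
Actual relation of zeta to iota: during.
Asked whether 'finished-by' holds → No.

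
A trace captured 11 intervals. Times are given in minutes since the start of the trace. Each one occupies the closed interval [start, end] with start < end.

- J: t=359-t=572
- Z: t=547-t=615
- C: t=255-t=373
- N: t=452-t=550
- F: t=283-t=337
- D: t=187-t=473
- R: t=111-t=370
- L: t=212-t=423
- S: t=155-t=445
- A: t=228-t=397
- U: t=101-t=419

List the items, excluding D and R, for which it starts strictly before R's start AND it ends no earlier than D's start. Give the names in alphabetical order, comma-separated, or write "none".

U

Conditions: its start is strictly before R's start (X.start < t=111) AND its end is no earlier than D's start (X.end >= t=187).
A: start t=228 < t=111? ✗; end t=397 >= t=187? ✓ → no.
C: start t=255 < t=111? ✗; end t=373 >= t=187? ✓ → no.
F: start t=283 < t=111? ✗; end t=337 >= t=187? ✓ → no.
J: start t=359 < t=111? ✗; end t=572 >= t=187? ✓ → no.
L: start t=212 < t=111? ✗; end t=423 >= t=187? ✓ → no.
N: start t=452 < t=111? ✗; end t=550 >= t=187? ✓ → no.
S: start t=155 < t=111? ✗; end t=445 >= t=187? ✓ → no.
U: start t=101 < t=111? ✓; end t=419 >= t=187? ✓ → yes.
Z: start t=547 < t=111? ✗; end t=615 >= t=187? ✓ → no.
Result: U.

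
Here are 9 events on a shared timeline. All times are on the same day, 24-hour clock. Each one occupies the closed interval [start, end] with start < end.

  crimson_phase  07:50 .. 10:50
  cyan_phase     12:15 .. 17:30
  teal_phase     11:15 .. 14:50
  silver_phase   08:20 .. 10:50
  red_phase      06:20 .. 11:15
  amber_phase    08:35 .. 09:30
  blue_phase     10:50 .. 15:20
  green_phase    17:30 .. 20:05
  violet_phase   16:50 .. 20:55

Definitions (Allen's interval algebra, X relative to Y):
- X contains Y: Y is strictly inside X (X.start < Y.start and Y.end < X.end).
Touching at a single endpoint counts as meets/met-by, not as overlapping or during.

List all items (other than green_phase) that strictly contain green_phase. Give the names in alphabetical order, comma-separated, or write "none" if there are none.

violet_phase

Target green_phase = [17:30, 20:05].
amber_phase [08:35, 09:30] → before → no.
blue_phase [10:50, 15:20] → before → no.
crimson_phase [07:50, 10:50] → before → no.
cyan_phase [12:15, 17:30] → meets → no.
red_phase [06:20, 11:15] → before → no.
silver_phase [08:20, 10:50] → before → no.
teal_phase [11:15, 14:50] → before → no.
violet_phase [16:50, 20:55] → contains → yes.
Result: violet_phase.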